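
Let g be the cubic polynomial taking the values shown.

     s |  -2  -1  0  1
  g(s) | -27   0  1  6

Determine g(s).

Write g(s) = as^3 + bs^2 + cs + d. Substituting each data point gives a linear system:
  -8a + 4b - 2c + d = -27
  -a + b - c + d = 0
  d = 1
  a + b + c + d = 6
Solving the system yields a = 5, b = 2, c = -2, d = 1.
So g(s) = 5s³ + 2s² - 2s + 1.
Check: g(-1) = 0. ✓

g(s) = 5s^3 + 2s^2 - 2s + 1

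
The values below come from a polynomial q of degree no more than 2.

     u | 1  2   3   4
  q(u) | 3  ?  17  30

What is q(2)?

On equispaced nodes a degree-2 polynomial has vanishing third forward difference, so
  - q(1) + 3·q(2) - 3·q(3) + q(4) = 0.
Substituting the known values and solving for q(2):
  3·q(2) = 24
  q(2) = 8.

8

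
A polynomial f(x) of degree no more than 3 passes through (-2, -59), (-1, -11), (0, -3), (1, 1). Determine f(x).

Write f(x) = ax^3 + bx^2 + cx + d. Substituting each data point gives a linear system:
  -8a + 4b - 2c + d = -59
  -a + b - c + d = -11
  d = -3
  a + b + c + d = 1
Solving the system yields a = 6, b = -2, c = 0, d = -3.
So f(x) = 6x^3 - 2x^2 - 3.
Check: f(0) = -3. ✓

f(x) = 6x^3 - 2x^2 - 3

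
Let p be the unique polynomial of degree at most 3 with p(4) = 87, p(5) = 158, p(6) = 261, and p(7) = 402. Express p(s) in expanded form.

p(s) = s^3 + s^2 + s + 3

Write p(s) = as^3 + bs^2 + cs + d. Substituting each data point gives a linear system:
  64a + 16b + 4c + d = 87
  125a + 25b + 5c + d = 158
  216a + 36b + 6c + d = 261
  343a + 49b + 7c + d = 402
Solving the system yields a = 1, b = 1, c = 1, d = 3.
So p(s) = s³ + s² + s + 3.
Check: p(6) = 261. ✓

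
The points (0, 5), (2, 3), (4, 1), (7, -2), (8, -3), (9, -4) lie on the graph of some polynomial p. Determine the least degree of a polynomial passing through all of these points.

1

Divided differences on the nodes 0, 2, 4, 7, 8, 9:
  order 0: 5  3  1  -2  -3  -4
  order 1: -1  -1  -1  -1  -1
  order 2: 0  0  0  0
  order 3: 0  0  0
  order 4: 0  0
  order 5: 0
The order-1 divided differences are all -1 (nonzero) and every higher order vanishes, so the data lies on a polynomial of degree exactly 1.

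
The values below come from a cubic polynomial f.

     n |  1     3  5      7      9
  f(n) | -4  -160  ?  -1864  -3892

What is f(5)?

The 4 known points determine the degree-3 polynomial uniquely.
Write f(n) = an^3 + bn^2 + cn + d. Substituting each data point gives a linear system:
  a + b + c + d = -4
  27a + 9b + 3c + d = -160
  343a + 49b + 7c + d = -1864
  729a + 81b + 9c + d = -3892
Solving the system yields a = -5, b = -3, c = -1, d = 5.
So f(n) = -5n³ - 3n² - n + 5.
Then f(5) = -700.

-700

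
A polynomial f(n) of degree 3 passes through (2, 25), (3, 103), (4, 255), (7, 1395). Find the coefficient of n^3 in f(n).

4

Write f(n) = an^3 + bn^2 + cn + d. Substituting each data point gives a linear system:
  8a + 4b + 2c + d = 25
  27a + 9b + 3c + d = 103
  64a + 16b + 4c + d = 255
  343a + 49b + 7c + d = 1395
Solving the system yields a = 4, b = 1, c = -3, d = -5.
So f(n) = 4n^3 + n^2 - 3n - 5.
The leading coefficient is 4.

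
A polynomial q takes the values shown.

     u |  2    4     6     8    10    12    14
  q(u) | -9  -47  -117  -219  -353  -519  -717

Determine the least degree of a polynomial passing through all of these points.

Forward differences of the values at u = 2, 4, 6, 8, 10, 12, 14:
  q  : -9  -47  -117  -219  -353  -519  -717
  Δ  : -38  -70  -102  -134  -166  -198
  Δ^2: -32  -32  -32  -32  -32
  Δ^3: 0  0  0  0
  Δ^4: 0  0  0
  Δ^5: 0  0
  Δ^6: 0
The second differences are constant (-32) and nonzero, while all higher differences vanish, so the minimal degree is 2.

2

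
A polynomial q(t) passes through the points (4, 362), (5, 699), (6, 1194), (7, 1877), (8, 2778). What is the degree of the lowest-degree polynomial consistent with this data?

Forward differences of the values at t = 4, 5, 6, 7, 8:
  q  : 362  699  1194  1877  2778
  Δ  : 337  495  683  901
  Δ^2: 158  188  218
  Δ^3: 30  30
  Δ^4: 0
The third differences are constant (30) and nonzero, while all higher differences vanish, so the minimal degree is 3.

3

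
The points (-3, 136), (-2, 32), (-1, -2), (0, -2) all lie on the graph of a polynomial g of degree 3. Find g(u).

Write g(u) = au^3 + bu^2 + cu + d. Substituting each data point gives a linear system:
  -27a + 9b - 3c + d = 136
  -8a + 4b - 2c + d = 32
  -a + b - c + d = -2
  d = -2
Solving the system yields a = -6, b = -1, c = 5, d = -2.
So g(u) = -6u^3 - u^2 + 5u - 2.
Check: g(-2) = 32. ✓

g(u) = -6u^3 - u^2 + 5u - 2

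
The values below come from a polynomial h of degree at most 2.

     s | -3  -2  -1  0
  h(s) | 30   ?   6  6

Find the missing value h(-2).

14

On equispaced nodes a degree-2 polynomial has vanishing third forward difference, so
  - h(-3) + 3·h(-2) - 3·h(-1) + h(0) = 0.
Substituting the known values and solving for h(-2):
  3·h(-2) = 42
  h(-2) = 14.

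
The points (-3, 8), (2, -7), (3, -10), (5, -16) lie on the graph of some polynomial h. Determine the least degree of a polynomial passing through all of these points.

Divided differences on the nodes -3, 2, 3, 5:
  order 0: 8  -7  -10  -16
  order 1: -3  -3  -3
  order 2: 0  0
  order 3: 0
The order-1 divided differences are all -3 (nonzero) and every higher order vanishes, so the data lies on a polynomial of degree exactly 1.

1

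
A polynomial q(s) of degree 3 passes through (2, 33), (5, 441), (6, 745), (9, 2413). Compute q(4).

Using the Lagrange interpolation formula with nodes 2, 5, 6, 9:
  L_0(s) = (s - 5)(s - 6)(s - 9) / -84
  L_1(s) = (s - 2)(s - 6)(s - 9) / 12
  L_2(s) = (s - 2)(s - 5)(s - 9) / -12
  L_3(s) = (s - 2)(s - 5)(s - 6) / 84
Then q(s) = 33·L_0(s) + 441·L_1(s) + 745·L_2(s) + 2413·L_3(s).
Expanding and collecting terms gives q(s) = 3s^3 + 3s^2 - 2s + 1.
Evaluating at s = 4: q(4) = 233.

233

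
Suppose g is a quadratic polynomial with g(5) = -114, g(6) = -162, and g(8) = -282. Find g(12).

Write g(x) = ax^2 + bx + c. Substituting each data point gives a linear system:
  25a + 5b + c = -114
  36a + 6b + c = -162
  64a + 8b + c = -282
Solving the system yields a = -4, b = -4, c = 6.
So g(x) = -4x² - 4x + 6.
Then g(12) = -618.

-618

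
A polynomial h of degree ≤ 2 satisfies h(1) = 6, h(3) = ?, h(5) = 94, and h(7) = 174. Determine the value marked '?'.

The 3 known points determine the degree-2 polynomial uniquely.
Write h(t) = at^2 + bt + c. Substituting each data point gives a linear system:
  a + b + c = 6
  25a + 5b + c = 94
  49a + 7b + c = 174
Solving the system yields a = 3, b = 4, c = -1.
So h(t) = 3t^2 + 4t - 1.
Then h(3) = 38.

38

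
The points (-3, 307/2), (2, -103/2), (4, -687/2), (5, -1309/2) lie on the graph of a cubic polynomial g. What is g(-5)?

Write g(s) = as^3 + bs^2 + cs + d. Substituting each data point gives a linear system:
  -27a + 9b - 3c + d = 307/2
  8a + 4b + 2c + d = -103/2
  64a + 16b + 4c + d = -687/2
  125a + 25b + 5c + d = -1309/2
Solving the system yields a = -5, b = 0, c = -6, d = 1/2.
So g(s) = -5s^3 - 6s + 1/2.
Then g(-5) = 1311/2.

1311/2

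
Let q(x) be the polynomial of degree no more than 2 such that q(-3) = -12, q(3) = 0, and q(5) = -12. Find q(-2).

Write q(x) = ax^2 + bx + c. Substituting each data point gives a linear system:
  9a - 3b + c = -12
  9a + 3b + c = 0
  25a + 5b + c = -12
Solving the system yields a = -1, b = 2, c = 3.
So q(x) = -x² + 2x + 3.
Then q(-2) = -5.

-5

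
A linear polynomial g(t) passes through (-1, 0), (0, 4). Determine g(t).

g(t) = 4t + 4

Write g(t) = at + b. Substituting each data point gives a linear system:
  -a + b = 0
  b = 4
Solving the system yields a = 4, b = 4.
So g(t) = 4t + 4.
Check: g(0) = 4. ✓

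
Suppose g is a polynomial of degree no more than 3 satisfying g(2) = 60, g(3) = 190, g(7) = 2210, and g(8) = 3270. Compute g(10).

6308

Write g(x) = ax^3 + bx^2 + cx + d. Substituting each data point gives a linear system:
  8a + 4b + 2c + d = 60
  27a + 9b + 3c + d = 190
  343a + 49b + 7c + d = 2210
  512a + 64b + 8c + d = 3270
Solving the system yields a = 6, b = 3, c = 1, d = -2.
So g(x) = 6x³ + 3x² + x - 2.
Then g(10) = 6308.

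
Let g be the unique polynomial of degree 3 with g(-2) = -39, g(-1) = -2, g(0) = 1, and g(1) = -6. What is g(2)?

1

Forward differences of the values at s = -2, -1, 0, 1:
  g  : -39  -2  1  -6
  Δ  : 37  3  -7
  Δ^2: -34  -10
  Δ^3: 24
The third differences are constant, confirming degree 3.
Interpolating (Newton forward form) and evaluating at s = 2 gives g(2) = 1.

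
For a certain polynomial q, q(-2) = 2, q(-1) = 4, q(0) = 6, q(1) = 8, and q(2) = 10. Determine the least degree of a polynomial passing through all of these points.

1

Forward differences of the values at s = -2, -1, 0, 1, 2:
  q  : 2  4  6  8  10
  Δ  : 2  2  2  2
  Δ^2: 0  0  0
  Δ^3: 0  0
  Δ^4: 0
The first differences are constant (2) and nonzero, while all higher differences vanish, so the minimal degree is 1.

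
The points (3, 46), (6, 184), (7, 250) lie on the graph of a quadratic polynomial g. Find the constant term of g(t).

-2

Write g(t) = at^2 + bt + c. Substituting each data point gives a linear system:
  9a + 3b + c = 46
  36a + 6b + c = 184
  49a + 7b + c = 250
Solving the system yields a = 5, b = 1, c = -2.
So g(t) = 5t² + t - 2.
The constant term is -2.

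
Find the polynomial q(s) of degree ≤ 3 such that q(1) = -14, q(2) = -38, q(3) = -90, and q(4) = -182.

q(s) = -2s^3 - 2s^2 - 4s - 6

Using the Lagrange interpolation formula with nodes 1, 2, 3, 4:
  L_0(s) = (s - 2)(s - 3)(s - 4) / -6
  L_1(s) = (s - 1)(s - 3)(s - 4) / 2
  L_2(s) = (s - 1)(s - 2)(s - 4) / -2
  L_3(s) = (s - 1)(s - 2)(s - 3) / 6
Then q(s) = -14·L_0(s) - 38·L_1(s) - 90·L_2(s) - 182·L_3(s).
Expanding and collecting terms gives q(s) = -2s^3 - 2s^2 - 4s - 6.
Check: q(2) = -38. ✓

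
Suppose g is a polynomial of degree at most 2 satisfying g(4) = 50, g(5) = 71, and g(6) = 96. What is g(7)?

125

Write g(x) = ax^2 + bx + c. Substituting each data point gives a linear system:
  16a + 4b + c = 50
  25a + 5b + c = 71
  36a + 6b + c = 96
Solving the system yields a = 2, b = 3, c = 6.
So g(x) = 2x² + 3x + 6.
Then g(7) = 125.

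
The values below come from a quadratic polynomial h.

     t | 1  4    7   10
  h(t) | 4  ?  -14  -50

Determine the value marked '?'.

The 3 known points determine the degree-2 polynomial uniquely.
Write h(t) = at^2 + bt + c. Substituting each data point gives a linear system:
  a + b + c = 4
  49a + 7b + c = -14
  100a + 10b + c = -50
Solving the system yields a = -1, b = 5, c = 0.
So h(t) = -t^2 + 5t.
Then h(4) = 4.

4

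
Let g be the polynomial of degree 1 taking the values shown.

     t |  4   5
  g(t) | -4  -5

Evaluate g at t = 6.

Using the Lagrange interpolation formula with nodes 4, 5:
  L_0(t) = (t - 5) / -1
  L_1(t) = (t - 4) / 1
Then g(t) = -4·L_0(t) - 5·L_1(t).
Expanding and collecting terms gives g(t) = -t.
Evaluating at t = 6: g(6) = -6.

-6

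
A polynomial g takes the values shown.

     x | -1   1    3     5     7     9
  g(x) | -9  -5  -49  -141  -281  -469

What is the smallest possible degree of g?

Forward differences of the values at x = -1, 1, 3, 5, 7, 9:
  g  : -9  -5  -49  -141  -281  -469
  Δ  : 4  -44  -92  -140  -188
  Δ^2: -48  -48  -48  -48
  Δ^3: 0  0  0
  Δ^4: 0  0
  Δ^5: 0
The second differences are constant (-48) and nonzero, while all higher differences vanish, so the minimal degree is 2.

2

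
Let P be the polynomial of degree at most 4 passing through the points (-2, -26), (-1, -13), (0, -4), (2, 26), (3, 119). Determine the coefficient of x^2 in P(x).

Write P(x) = ax^4 + bx^3 + cx^2 + dx + e. Substituting each data point gives a linear system:
  16a - 8b + 4c - 2d + e = -26
  a - b + c - d + e = -13
  e = -4
  16a + 8b + 4c + 2d + e = 26
  81a + 27b + 9c + 3d + e = 119
Solving the system yields a = 1, b = 2, c = -3, d = 5, e = -4.
So P(x) = x⁴ + 2x³ - 3x² + 5x - 4.
The coefficient of x^2 is -3.

-3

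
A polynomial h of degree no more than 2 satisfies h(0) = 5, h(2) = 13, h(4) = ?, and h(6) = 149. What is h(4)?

61

On equispaced nodes a degree-2 polynomial has vanishing third forward difference, so
  - h(0) + 3·h(2) - 3·h(4) + h(6) = 0.
Substituting the known values and solving for h(4):
  -3·h(4) = -183
  h(4) = 61.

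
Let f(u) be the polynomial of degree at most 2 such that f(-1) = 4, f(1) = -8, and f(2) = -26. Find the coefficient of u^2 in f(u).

Write f(u) = au^2 + bu + c. Substituting each data point gives a linear system:
  a - b + c = 4
  a + b + c = -8
  4a + 2b + c = -26
Solving the system yields a = -4, b = -6, c = 2.
So f(u) = -4u^2 - 6u + 2.
The leading coefficient is -4.

-4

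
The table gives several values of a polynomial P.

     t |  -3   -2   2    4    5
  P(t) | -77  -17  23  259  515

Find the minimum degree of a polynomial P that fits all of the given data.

Divided differences on the nodes -3, -2, 2, 4, 5:
  order 0: -77  -17  23  259  515
  order 1: 60  10  118  256
  order 2: -10  18  46
  order 3: 4  4
  order 4: 0
The order-3 divided differences are all 4 (nonzero) and every higher order vanishes, so the data lies on a polynomial of degree exactly 3.

3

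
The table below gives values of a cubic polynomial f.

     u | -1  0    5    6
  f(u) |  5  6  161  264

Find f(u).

Write f(u) = au^3 + bu^2 + cu + d. Substituting each data point gives a linear system:
  -a + b - c + d = 5
  d = 6
  125a + 25b + 5c + d = 161
  216a + 36b + 6c + d = 264
Solving the system yields a = 1, b = 1, c = 1, d = 6.
So f(u) = u^3 + u^2 + u + 6.
Check: f(5) = 161. ✓

f(u) = u^3 + u^2 + u + 6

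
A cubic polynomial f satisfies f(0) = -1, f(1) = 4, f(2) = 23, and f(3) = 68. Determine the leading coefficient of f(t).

2

Write f(t) = at^3 + bt^2 + ct + d. Substituting each data point gives a linear system:
  d = -1
  a + b + c + d = 4
  8a + 4b + 2c + d = 23
  27a + 9b + 3c + d = 68
Solving the system yields a = 2, b = 1, c = 2, d = -1.
So f(t) = 2t^3 + t^2 + 2t - 1.
The leading coefficient is 2.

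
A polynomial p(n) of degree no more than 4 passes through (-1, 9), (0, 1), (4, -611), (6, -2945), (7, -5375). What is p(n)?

Write p(n) = an^4 + bn^3 + cn^2 + dn + e. Substituting each data point gives a linear system:
  a - b + c - d + e = 9
  e = 1
  256a + 64b + 16c + 4d + e = -611
  1296a + 216b + 36c + 6d + e = -2945
  2401a + 343b + 49c + 7d + e = -5375
Solving the system yields a = -2, b = -2, c = 3, d = -5, e = 1.
So p(n) = -2n^4 - 2n^3 + 3n^2 - 5n + 1.
Check: p(4) = -611. ✓

p(n) = -2n^4 - 2n^3 + 3n^2 - 5n + 1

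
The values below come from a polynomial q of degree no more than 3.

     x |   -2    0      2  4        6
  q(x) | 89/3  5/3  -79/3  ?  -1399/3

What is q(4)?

-451/3

On equispaced nodes a degree-3 polynomial has vanishing fourth forward difference, so
  q(-2) - 4·q(0) + 6·q(2) - 4·q(4) + q(6) = 0.
Substituting the known values and solving for q(4):
  -4·q(4) = 1804/3
  q(4) = -451/3.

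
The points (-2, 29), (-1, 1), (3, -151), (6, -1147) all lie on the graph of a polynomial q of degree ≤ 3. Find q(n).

q(n) = -5n^3 - 2n^2 + n - 1

Using the Lagrange interpolation formula with nodes -2, -1, 3, 6:
  L_0(n) = (n + 1)(n - 3)(n - 6) / -40
  L_1(n) = (n + 2)(n - 3)(n - 6) / 28
  L_2(n) = (n + 2)(n + 1)(n - 6) / -60
  L_3(n) = (n + 2)(n + 1)(n - 3) / 168
Then q(n) = 29·L_0(n) + 1·L_1(n) - 151·L_2(n) - 1147·L_3(n).
Expanding and collecting terms gives q(n) = -5n^3 - 2n^2 + n - 1.
Check: q(-2) = 29. ✓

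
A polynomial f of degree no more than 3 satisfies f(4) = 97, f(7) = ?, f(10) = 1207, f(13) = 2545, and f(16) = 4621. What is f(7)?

445

The 4 known points determine the degree-3 polynomial uniquely.
Write f(u) = au^3 + bu^2 + cu + d. Substituting each data point gives a linear system:
  64a + 16b + 4c + d = 97
  1000a + 100b + 10c + d = 1207
  2197a + 169b + 13c + d = 2545
  4096a + 256b + 16c + d = 4621
Solving the system yields a = 1, b = 2, c = 1, d = -3.
So f(u) = u^3 + 2u^2 + u - 3.
Then f(7) = 445.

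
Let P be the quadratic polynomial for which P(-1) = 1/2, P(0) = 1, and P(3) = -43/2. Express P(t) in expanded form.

Using the Lagrange interpolation formula with nodes -1, 0, 3:
  L_0(t) = t(t - 3) / 4
  L_1(t) = (t + 1)(t - 3) / -3
  L_2(t) = (t + 1)t / 12
Then P(t) = 1/2·L_0(t) + 1·L_1(t) - 43/2·L_2(t).
Expanding and collecting terms gives P(t) = -2t^2 - (3/2)t + 1.
Check: P(0) = 1. ✓

P(t) = -2t^2 - (3/2)t + 1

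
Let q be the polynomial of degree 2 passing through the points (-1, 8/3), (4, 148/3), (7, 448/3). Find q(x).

q(x) = 3x^2 + (1/3)x

Write q(x) = ax^2 + bx + c. Substituting each data point gives a linear system:
  a - b + c = 8/3
  16a + 4b + c = 148/3
  49a + 7b + c = 448/3
Solving the system yields a = 3, b = 1/3, c = 0.
So q(x) = 3x^2 + (1/3)x.
Check: q(7) = 448/3. ✓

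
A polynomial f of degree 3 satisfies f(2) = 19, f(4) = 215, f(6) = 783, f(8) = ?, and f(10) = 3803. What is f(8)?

1915

On equispaced nodes a degree-3 polynomial has vanishing fourth forward difference, so
  f(2) - 4·f(4) + 6·f(6) - 4·f(8) + f(10) = 0.
Substituting the known values and solving for f(8):
  -4·f(8) = -7660
  f(8) = 1915.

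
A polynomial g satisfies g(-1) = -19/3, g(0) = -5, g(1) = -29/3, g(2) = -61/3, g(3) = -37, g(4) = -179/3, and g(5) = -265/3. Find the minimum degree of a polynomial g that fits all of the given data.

2

Forward differences of the values at s = -1, 0, 1, 2, 3, 4, 5:
  g  : -19/3  -5  -29/3  -61/3  -37  -179/3  -265/3
  Δ  : 4/3  -14/3  -32/3  -50/3  -68/3  -86/3
  Δ^2: -6  -6  -6  -6  -6
  Δ^3: 0  0  0  0
  Δ^4: 0  0  0
  Δ^5: 0  0
  Δ^6: 0
The second differences are constant (-6) and nonzero, while all higher differences vanish, so the minimal degree is 2.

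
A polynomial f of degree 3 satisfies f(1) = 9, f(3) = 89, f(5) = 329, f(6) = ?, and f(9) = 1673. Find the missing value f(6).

539

The 4 known points determine the degree-3 polynomial uniquely.
Write f(t) = at^3 + bt^2 + ct + d. Substituting each data point gives a linear system:
  a + b + c + d = 9
  27a + 9b + 3c + d = 89
  125a + 25b + 5c + d = 329
  729a + 81b + 9c + d = 1673
Solving the system yields a = 2, b = 2, c = 6, d = -1.
So f(t) = 2t^3 + 2t^2 + 6t - 1.
Then f(6) = 539.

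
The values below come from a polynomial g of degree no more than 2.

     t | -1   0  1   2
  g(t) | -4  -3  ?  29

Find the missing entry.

The 3 known points determine the degree-2 polynomial uniquely.
Write g(t) = at^2 + bt + c. Substituting each data point gives a linear system:
  a - b + c = -4
  c = -3
  4a + 2b + c = 29
Solving the system yields a = 5, b = 6, c = -3.
So g(t) = 5t^2 + 6t - 3.
Then g(1) = 8.

8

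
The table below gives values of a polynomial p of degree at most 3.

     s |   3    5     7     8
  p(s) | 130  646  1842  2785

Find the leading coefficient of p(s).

Write p(s) = as^3 + bs^2 + cs + d. Substituting each data point gives a linear system:
  27a + 9b + 3c + d = 130
  125a + 25b + 5c + d = 646
  343a + 49b + 7c + d = 1842
  512a + 64b + 8c + d = 2785
Solving the system yields a = 6, b = -5, c = 4, d = 1.
So p(s) = 6s^3 - 5s^2 + 4s + 1.
The leading coefficient is 6.

6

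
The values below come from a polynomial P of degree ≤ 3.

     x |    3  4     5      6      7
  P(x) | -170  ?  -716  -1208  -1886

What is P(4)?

-380

On equispaced nodes a degree-3 polynomial has vanishing fourth forward difference, so
  P(3) - 4·P(4) + 6·P(5) - 4·P(6) + P(7) = 0.
Substituting the known values and solving for P(4):
  -4·P(4) = 1520
  P(4) = -380.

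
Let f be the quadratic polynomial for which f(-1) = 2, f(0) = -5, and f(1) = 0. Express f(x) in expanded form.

Write f(x) = ax^2 + bx + c. Substituting each data point gives a linear system:
  a - b + c = 2
  c = -5
  a + b + c = 0
Solving the system yields a = 6, b = -1, c = -5.
So f(x) = 6x² - x - 5.
Check: f(1) = 0. ✓

f(x) = 6x^2 - x - 5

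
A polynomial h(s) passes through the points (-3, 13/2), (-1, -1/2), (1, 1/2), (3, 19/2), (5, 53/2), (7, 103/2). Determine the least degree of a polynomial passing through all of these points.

2

Forward differences of the values at s = -3, -1, 1, 3, 5, 7:
  h  : 13/2  -1/2  1/2  19/2  53/2  103/2
  Δ  : -7  1  9  17  25
  Δ^2: 8  8  8  8
  Δ^3: 0  0  0
  Δ^4: 0  0
  Δ^5: 0
The second differences are constant (8) and nonzero, while all higher differences vanish, so the minimal degree is 2.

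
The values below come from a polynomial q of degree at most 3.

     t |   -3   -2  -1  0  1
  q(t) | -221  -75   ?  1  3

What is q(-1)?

-13

On equispaced nodes a degree-3 polynomial has vanishing fourth forward difference, so
  q(-3) - 4·q(-2) + 6·q(-1) - 4·q(0) + q(1) = 0.
Substituting the known values and solving for q(-1):
  6·q(-1) = -78
  q(-1) = -13.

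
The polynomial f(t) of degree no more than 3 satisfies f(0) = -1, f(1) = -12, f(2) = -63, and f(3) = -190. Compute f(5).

-816

Forward differences of the values at t = 0, 1, 2, 3:
  f  : -1  -12  -63  -190
  Δ  : -11  -51  -127
  Δ^2: -40  -76
  Δ^3: -36
The third differences are constant, confirming degree 3.
Interpolating (Newton forward form) and evaluating at t = 5 gives f(5) = -816.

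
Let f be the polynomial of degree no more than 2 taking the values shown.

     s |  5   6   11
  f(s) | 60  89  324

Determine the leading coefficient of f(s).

Write f(s) = as^2 + bs + c. Substituting each data point gives a linear system:
  25a + 5b + c = 60
  36a + 6b + c = 89
  121a + 11b + c = 324
Solving the system yields a = 3, b = -4, c = 5.
So f(s) = 3s^2 - 4s + 5.
The leading coefficient is 3.

3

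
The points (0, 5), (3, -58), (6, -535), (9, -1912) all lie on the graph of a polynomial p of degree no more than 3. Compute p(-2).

Write p(n) = an^3 + bn^2 + cn + d. Substituting each data point gives a linear system:
  d = 5
  27a + 9b + 3c + d = -58
  216a + 36b + 6c + d = -535
  729a + 81b + 9c + d = -1912
Solving the system yields a = -3, b = 4, c = -6, d = 5.
So p(n) = -3n^3 + 4n^2 - 6n + 5.
Then p(-2) = 57.

57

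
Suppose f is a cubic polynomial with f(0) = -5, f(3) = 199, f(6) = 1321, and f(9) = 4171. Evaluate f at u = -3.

Using the Lagrange interpolation formula with nodes 0, 3, 6, 9:
  L_0(u) = (u - 3)(u - 6)(u - 9) / -162
  L_1(u) = u(u - 6)(u - 9) / 54
  L_2(u) = u(u - 3)(u - 9) / -54
  L_3(u) = u(u - 3)(u - 6) / 162
Then f(u) = -5·L_0(u) + 199·L_1(u) + 1321·L_2(u) + 4171·L_3(u).
Expanding and collecting terms gives f(u) = 5u^3 + 6u^2 + 5u - 5.
Evaluating at u = -3: f(-3) = -101.

-101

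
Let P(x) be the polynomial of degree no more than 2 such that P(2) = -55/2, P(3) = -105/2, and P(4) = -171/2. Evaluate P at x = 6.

Forward differences of the values at x = 2, 3, 4:
  P  : -55/2  -105/2  -171/2
  Δ  : -25  -33
  Δ^2: -8
The second differences are constant, confirming degree 2.
Interpolating (Newton forward form) and evaluating at x = 6 gives P(6) = -351/2.

-351/2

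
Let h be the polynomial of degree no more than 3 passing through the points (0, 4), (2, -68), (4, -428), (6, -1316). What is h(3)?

-197

Forward differences of the values at t = 0, 2, 4, 6:
  h  : 4  -68  -428  -1316
  Δ  : -72  -360  -888
  Δ^2: -288  -528
  Δ^3: -240
The third differences are constant, confirming degree 3.
Interpolating (Newton forward form) and evaluating at t = 3 gives h(3) = -197.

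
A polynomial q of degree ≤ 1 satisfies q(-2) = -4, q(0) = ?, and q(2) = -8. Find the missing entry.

The 2 known points determine the degree-1 polynomial uniquely.
Write q(x) = ax + b. Substituting each data point gives a linear system:
  -2a + b = -4
  2a + b = -8
Solving the system yields a = -1, b = -6.
So q(x) = -x - 6.
Then q(0) = -6.

-6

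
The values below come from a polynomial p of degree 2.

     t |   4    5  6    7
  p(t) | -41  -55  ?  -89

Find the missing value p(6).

-71

On equispaced nodes a degree-2 polynomial has vanishing third forward difference, so
  - p(4) + 3·p(5) - 3·p(6) + p(7) = 0.
Substituting the known values and solving for p(6):
  -3·p(6) = 213
  p(6) = -71.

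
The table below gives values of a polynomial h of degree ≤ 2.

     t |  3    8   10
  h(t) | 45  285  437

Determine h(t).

h(t) = 4t^2 + 4t - 3

Write h(t) = at^2 + bt + c. Substituting each data point gives a linear system:
  9a + 3b + c = 45
  64a + 8b + c = 285
  100a + 10b + c = 437
Solving the system yields a = 4, b = 4, c = -3.
So h(t) = 4t² + 4t - 3.
Check: h(10) = 437. ✓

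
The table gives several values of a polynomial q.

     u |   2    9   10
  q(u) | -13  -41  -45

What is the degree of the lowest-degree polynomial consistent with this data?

1

Divided differences on the nodes 2, 9, 10:
  order 0: -13  -41  -45
  order 1: -4  -4
  order 2: 0
The order-1 divided differences are all -4 (nonzero) and every higher order vanishes, so the data lies on a polynomial of degree exactly 1.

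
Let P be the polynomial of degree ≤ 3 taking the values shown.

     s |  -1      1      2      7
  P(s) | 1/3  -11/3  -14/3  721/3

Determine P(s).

Write P(s) = as^3 + bs^2 + cs + d. Substituting each data point gives a linear system:
  -a + b - c + d = 1/3
  a + b + c + d = -11/3
  8a + 4b + 2c + d = -14/3
  343a + 49b + 7c + d = 721/3
Solving the system yields a = 1, b = -5/3, c = -3, d = 0.
So P(s) = s^3 - (5/3)s^2 - 3s.
Check: P(2) = -14/3. ✓

P(s) = s^3 - (5/3)s^2 - 3s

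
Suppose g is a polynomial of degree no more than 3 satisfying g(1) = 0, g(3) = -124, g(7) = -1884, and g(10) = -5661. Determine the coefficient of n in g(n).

Write g(n) = an^3 + bn^2 + cn + d. Substituting each data point gives a linear system:
  a + b + c + d = 0
  27a + 9b + 3c + d = -124
  343a + 49b + 7c + d = -1884
  1000a + 100b + 10c + d = -5661
Solving the system yields a = -6, b = 3, c = 4, d = -1.
So g(n) = -6n^3 + 3n^2 + 4n - 1.
The coefficient of n is 4.

4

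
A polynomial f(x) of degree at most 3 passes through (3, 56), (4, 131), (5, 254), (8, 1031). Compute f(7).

692

Using the Lagrange interpolation formula with nodes 3, 4, 5, 8:
  L_0(x) = (x - 4)(x - 5)(x - 8) / -10
  L_1(x) = (x - 3)(x - 5)(x - 8) / 4
  L_2(x) = (x - 3)(x - 4)(x - 8) / -6
  L_3(x) = (x - 3)(x - 4)(x - 5) / 60
Then f(x) = 56·L_0(x) + 131·L_1(x) + 254·L_2(x) + 1031·L_3(x).
Expanding and collecting terms gives f(x) = 2x^3 + x - 1.
Evaluating at x = 7: f(7) = 692.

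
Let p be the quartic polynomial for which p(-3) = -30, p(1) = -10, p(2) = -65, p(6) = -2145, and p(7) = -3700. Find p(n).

Write p(n) = an^4 + bn^3 + cn^2 + dn + e. Substituting each data point gives a linear system:
  81a - 27b + 9c - 3d + e = -30
  a + b + c + d + e = -10
  16a + 8b + 4c + 2d + e = -65
  1296a + 216b + 36c + 6d + e = -2145
  2401a + 343b + 49c + 7d + e = -3700
Solving the system yields a = -1, b = -3, c = -5, d = -4, e = 3.
So p(n) = -n^4 - 3n^3 - 5n^2 - 4n + 3.
Check: p(6) = -2145. ✓

p(n) = -n^4 - 3n^3 - 5n^2 - 4n + 3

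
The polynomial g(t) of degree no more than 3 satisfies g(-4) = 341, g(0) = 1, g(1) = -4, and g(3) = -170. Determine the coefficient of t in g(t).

3

Write g(t) = at^3 + bt^2 + ct + d. Substituting each data point gives a linear system:
  -64a + 16b - 4c + d = 341
  d = 1
  a + b + c + d = -4
  27a + 9b + 3c + d = -170
Solving the system yields a = -6, b = -2, c = 3, d = 1.
So g(t) = -6t^3 - 2t^2 + 3t + 1.
The coefficient of t is 3.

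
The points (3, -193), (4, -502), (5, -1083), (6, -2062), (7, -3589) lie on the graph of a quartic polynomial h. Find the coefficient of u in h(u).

-2

Write h(u) = au^4 + bu^3 + cu^2 + du + e. Substituting each data point gives a linear system:
  81a + 27b + 9c + 3d + e = -193
  256a + 64b + 16c + 4d + e = -502
  625a + 125b + 25c + 5d + e = -1083
  1296a + 216b + 36c + 6d + e = -2062
  2401a + 343b + 49c + 7d + e = -3589
Solving the system yields a = -1, b = -3, c = -3, d = -2, e = 2.
So h(u) = -u^4 - 3u^3 - 3u^2 - 2u + 2.
The coefficient of u is -2.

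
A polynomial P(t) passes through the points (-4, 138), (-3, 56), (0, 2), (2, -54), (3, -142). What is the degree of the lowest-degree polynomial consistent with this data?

Divided differences on the nodes -4, -3, 0, 2, 3:
  order 0: 138  56  2  -54  -142
  order 1: -82  -18  -28  -88
  order 2: 16  -2  -20
  order 3: -3  -3
  order 4: 0
The order-3 divided differences are all -3 (nonzero) and every higher order vanishes, so the data lies on a polynomial of degree exactly 3.

3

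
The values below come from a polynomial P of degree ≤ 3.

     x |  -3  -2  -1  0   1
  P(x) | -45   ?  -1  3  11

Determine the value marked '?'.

-13

The 4 known points determine the degree-3 polynomial uniquely.
Write P(x) = ax^3 + bx^2 + cx + d. Substituting each data point gives a linear system:
  -27a + 9b - 3c + d = -45
  -a + b - c + d = -1
  d = 3
  a + b + c + d = 11
Solving the system yields a = 2, b = 2, c = 4, d = 3.
So P(x) = 2x^3 + 2x^2 + 4x + 3.
Then P(-2) = -13.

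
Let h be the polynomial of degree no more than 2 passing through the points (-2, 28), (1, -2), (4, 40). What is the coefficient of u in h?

Write h(u) = au^2 + bu + c. Substituting each data point gives a linear system:
  4a - 2b + c = 28
  a + b + c = -2
  16a + 4b + c = 40
Solving the system yields a = 4, b = -6, c = 0.
So h(u) = 4u^2 - 6u.
The coefficient of u is -6.

-6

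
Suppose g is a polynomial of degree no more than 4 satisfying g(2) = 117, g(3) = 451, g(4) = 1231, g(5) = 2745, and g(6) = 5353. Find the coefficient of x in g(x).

5

Write g(x) = ax^4 + bx^3 + cx^2 + dx + e. Substituting each data point gives a linear system:
  16a + 8b + 4c + 2d + e = 117
  81a + 27b + 9c + 3d + e = 451
  256a + 64b + 16c + 4d + e = 1231
  625a + 125b + 25c + 5d + e = 2745
  1296a + 216b + 36c + 6d + e = 5353
Solving the system yields a = 3, b = 6, c = 4, d = 5, e = -5.
So g(x) = 3x^4 + 6x^3 + 4x^2 + 5x - 5.
The coefficient of x is 5.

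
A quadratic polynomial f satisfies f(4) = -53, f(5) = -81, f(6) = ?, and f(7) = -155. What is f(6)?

-115

On equispaced nodes a degree-2 polynomial has vanishing third forward difference, so
  - f(4) + 3·f(5) - 3·f(6) + f(7) = 0.
Substituting the known values and solving for f(6):
  -3·f(6) = 345
  f(6) = -115.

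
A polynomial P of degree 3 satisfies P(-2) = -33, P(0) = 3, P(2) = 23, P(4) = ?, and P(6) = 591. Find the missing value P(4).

On equispaced nodes a degree-3 polynomial has vanishing fourth forward difference, so
  P(-2) - 4·P(0) + 6·P(2) - 4·P(4) + P(6) = 0.
Substituting the known values and solving for P(4):
  -4·P(4) = -684
  P(4) = 171.

171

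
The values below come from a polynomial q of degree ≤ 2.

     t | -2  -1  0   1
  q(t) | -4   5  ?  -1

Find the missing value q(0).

6

The 3 known points determine the degree-2 polynomial uniquely.
Write q(t) = at^2 + bt + c. Substituting each data point gives a linear system:
  4a - 2b + c = -4
  a - b + c = 5
  a + b + c = -1
Solving the system yields a = -4, b = -3, c = 6.
So q(t) = -4t^2 - 3t + 6.
Then q(0) = 6.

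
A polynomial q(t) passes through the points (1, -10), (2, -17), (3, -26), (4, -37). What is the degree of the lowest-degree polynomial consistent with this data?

Forward differences of the values at t = 1, 2, 3, 4:
  q  : -10  -17  -26  -37
  Δ  : -7  -9  -11
  Δ^2: -2  -2
  Δ^3: 0
The second differences are constant (-2) and nonzero, while all higher differences vanish, so the minimal degree is 2.

2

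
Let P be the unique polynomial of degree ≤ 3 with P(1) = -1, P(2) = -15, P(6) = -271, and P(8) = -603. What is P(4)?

Write P(u) = au^3 + bu^2 + cu + d. Substituting each data point gives a linear system:
  a + b + c + d = -1
  8a + 4b + 2c + d = -15
  216a + 36b + 6c + d = -271
  512a + 64b + 8c + d = -603
Solving the system yields a = -1, b = -1, c = -4, d = 5.
So P(u) = -u^3 - u^2 - 4u + 5.
Then P(4) = -91.

-91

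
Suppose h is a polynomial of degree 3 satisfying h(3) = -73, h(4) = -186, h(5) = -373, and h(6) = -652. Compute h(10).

-3048

Write h(x) = ax^3 + bx^2 + cx + d. Substituting each data point gives a linear system:
  27a + 9b + 3c + d = -73
  64a + 16b + 4c + d = -186
  125a + 25b + 5c + d = -373
  216a + 36b + 6c + d = -652
Solving the system yields a = -3, b = -1, c = 5, d = 2.
So h(x) = -3x^3 - x^2 + 5x + 2.
Then h(10) = -3048.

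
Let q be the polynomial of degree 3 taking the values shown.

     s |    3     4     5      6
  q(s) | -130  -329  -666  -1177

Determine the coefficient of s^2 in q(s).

Write q(s) = as^3 + bs^2 + cs + d. Substituting each data point gives a linear system:
  27a + 9b + 3c + d = -130
  64a + 16b + 4c + d = -329
  125a + 25b + 5c + d = -666
  216a + 36b + 6c + d = -1177
Solving the system yields a = -6, b = 3, c = 2, d = -1.
So q(s) = -6s^3 + 3s^2 + 2s - 1.
The coefficient of s^2 is 3.

3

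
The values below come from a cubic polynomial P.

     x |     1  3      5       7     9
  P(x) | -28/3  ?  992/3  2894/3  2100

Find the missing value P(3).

The 4 known points determine the degree-3 polynomial uniquely.
Write P(x) = ax^3 + bx^2 + cx + d. Substituting each data point gives a linear system:
  a + b + c + d = -28/3
  125a + 25b + 5c + d = 992/3
  343a + 49b + 7c + d = 2894/3
  729a + 81b + 9c + d = 2100
Solving the system yields a = 3, b = -1/3, c = -6, d = -6.
So P(x) = 3x³ - (1/3)x² - 6x - 6.
Then P(3) = 54.

54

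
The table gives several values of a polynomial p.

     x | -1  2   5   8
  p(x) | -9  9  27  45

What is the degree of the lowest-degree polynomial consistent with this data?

1

Forward differences of the values at x = -1, 2, 5, 8:
  p  : -9  9  27  45
  Δ  : 18  18  18
  Δ^2: 0  0
  Δ^3: 0
The first differences are constant (18) and nonzero, while all higher differences vanish, so the minimal degree is 1.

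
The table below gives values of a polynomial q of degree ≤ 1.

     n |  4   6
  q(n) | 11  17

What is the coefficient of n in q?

Write q(n) = an + b. Substituting each data point gives a linear system:
  4a + b = 11
  6a + b = 17
Solving the system yields a = 3, b = -1.
So q(n) = 3n - 1.
The leading coefficient is 3.

3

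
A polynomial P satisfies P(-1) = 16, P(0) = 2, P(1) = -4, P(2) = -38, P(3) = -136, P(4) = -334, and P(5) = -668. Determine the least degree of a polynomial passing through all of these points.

3

Forward differences of the values at n = -1, 0, 1, 2, 3, 4, 5:
  P  : 16  2  -4  -38  -136  -334  -668
  Δ  : -14  -6  -34  -98  -198  -334
  Δ^2: 8  -28  -64  -100  -136
  Δ^3: -36  -36  -36  -36
  Δ^4: 0  0  0
  Δ^5: 0  0
  Δ^6: 0
The third differences are constant (-36) and nonzero, while all higher differences vanish, so the minimal degree is 3.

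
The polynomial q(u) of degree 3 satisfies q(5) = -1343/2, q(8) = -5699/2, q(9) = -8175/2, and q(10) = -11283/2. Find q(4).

-675/2

Write q(u) = au^3 + bu^2 + cu + d. Substituting each data point gives a linear system:
  125a + 25b + 5c + d = -1343/2
  512a + 64b + 8c + d = -5699/2
  729a + 81b + 9c + d = -8175/2
  1000a + 100b + 10c + d = -11283/2
Solving the system yields a = -6, b = 4, c = -4, d = -3/2.
So q(u) = -6u^3 + 4u^2 - 4u - 3/2.
Then q(4) = -675/2.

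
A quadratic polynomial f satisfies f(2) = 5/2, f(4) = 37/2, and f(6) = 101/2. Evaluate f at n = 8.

197/2

Using the Lagrange interpolation formula with nodes 2, 4, 6:
  L_0(n) = (n - 4)(n - 6) / 8
  L_1(n) = (n - 2)(n - 6) / -4
  L_2(n) = (n - 2)(n - 4) / 8
Then f(n) = 5/2·L_0(n) + 37/2·L_1(n) + 101/2·L_2(n).
Expanding and collecting terms gives f(n) = 2n^2 - 4n + 5/2.
Evaluating at n = 8: f(8) = 197/2.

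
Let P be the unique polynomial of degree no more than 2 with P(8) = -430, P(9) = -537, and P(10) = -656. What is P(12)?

-930

Write P(x) = ax^2 + bx + c. Substituting each data point gives a linear system:
  64a + 8b + c = -430
  81a + 9b + c = -537
  100a + 10b + c = -656
Solving the system yields a = -6, b = -5, c = -6.
So P(x) = -6x^2 - 5x - 6.
Then P(12) = -930.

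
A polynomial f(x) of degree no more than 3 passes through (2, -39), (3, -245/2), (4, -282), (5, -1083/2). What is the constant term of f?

-4

Write f(x) = ax^3 + bx^2 + cx + d. Substituting each data point gives a linear system:
  8a + 4b + 2c + d = -39
  27a + 9b + 3c + d = -245/2
  64a + 16b + 4c + d = -282
  125a + 25b + 5c + d = -1083/2
Solving the system yields a = -4, b = -2, c = 5/2, d = -4.
So f(x) = -4x³ - 2x² + (5/2)x - 4.
The constant term is -4.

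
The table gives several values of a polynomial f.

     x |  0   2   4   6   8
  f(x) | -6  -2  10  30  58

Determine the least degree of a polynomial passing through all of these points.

2

Forward differences of the values at x = 0, 2, 4, 6, 8:
  f  : -6  -2  10  30  58
  Δ  : 4  12  20  28
  Δ^2: 8  8  8
  Δ^3: 0  0
  Δ^4: 0
The second differences are constant (8) and nonzero, while all higher differences vanish, so the minimal degree is 2.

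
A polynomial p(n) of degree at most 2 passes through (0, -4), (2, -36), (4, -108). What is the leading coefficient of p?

Write p(n) = an^2 + bn + c. Substituting each data point gives a linear system:
  c = -4
  4a + 2b + c = -36
  16a + 4b + c = -108
Solving the system yields a = -5, b = -6, c = -4.
So p(n) = -5n² - 6n - 4.
The leading coefficient is -5.

-5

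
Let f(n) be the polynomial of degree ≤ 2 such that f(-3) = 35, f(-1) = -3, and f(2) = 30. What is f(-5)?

Using the Lagrange interpolation formula with nodes -3, -1, 2:
  L_0(n) = (n + 1)(n - 2) / 10
  L_1(n) = (n + 3)(n - 2) / -6
  L_2(n) = (n + 3)(n + 1) / 15
Then f(n) = 35·L_0(n) - 3·L_1(n) + 30·L_2(n).
Expanding and collecting terms gives f(n) = 6n^2 + 5n - 4.
Evaluating at n = -5: f(-5) = 121.

121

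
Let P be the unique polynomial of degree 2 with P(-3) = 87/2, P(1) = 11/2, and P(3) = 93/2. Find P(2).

Using the Lagrange interpolation formula with nodes -3, 1, 3:
  L_0(x) = (x - 1)(x - 3) / 24
  L_1(x) = (x + 3)(x - 3) / -8
  L_2(x) = (x + 3)(x - 1) / 12
Then P(x) = 87/2·L_0(x) + 11/2·L_1(x) + 93/2·L_2(x).
Expanding and collecting terms gives P(x) = 5x^2 + (1/2)x.
Evaluating at x = 2: P(2) = 21.

21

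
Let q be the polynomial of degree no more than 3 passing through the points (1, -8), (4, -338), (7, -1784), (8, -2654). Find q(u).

Write q(u) = au^3 + bu^2 + cu + d. Substituting each data point gives a linear system:
  a + b + c + d = -8
  64a + 16b + 4c + d = -338
  343a + 49b + 7c + d = -1784
  512a + 64b + 8c + d = -2654
Solving the system yields a = -5, b = -2, c = 5, d = -6.
So q(u) = -5u^3 - 2u^2 + 5u - 6.
Check: q(8) = -2654. ✓

q(u) = -5u^3 - 2u^2 + 5u - 6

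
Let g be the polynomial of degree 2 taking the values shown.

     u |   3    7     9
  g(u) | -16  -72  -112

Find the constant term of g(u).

Write g(u) = au^2 + bu + c. Substituting each data point gives a linear system:
  9a + 3b + c = -16
  49a + 7b + c = -72
  81a + 9b + c = -112
Solving the system yields a = -1, b = -4, c = 5.
So g(u) = -u^2 - 4u + 5.
The constant term is 5.

5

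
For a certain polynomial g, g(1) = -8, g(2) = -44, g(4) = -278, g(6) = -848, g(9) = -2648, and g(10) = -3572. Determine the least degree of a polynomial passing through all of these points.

Divided differences on the nodes 1, 2, 4, 6, 9, 10:
  order 0: -8  -44  -278  -848  -2648  -3572
  order 1: -36  -117  -285  -600  -924
  order 2: -27  -42  -63  -81
  order 3: -3  -3  -3
  order 4: 0  0
  order 5: 0
The order-3 divided differences are all -3 (nonzero) and every higher order vanishes, so the data lies on a polynomial of degree exactly 3.

3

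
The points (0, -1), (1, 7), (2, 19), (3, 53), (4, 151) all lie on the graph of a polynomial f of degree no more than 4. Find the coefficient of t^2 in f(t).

Write f(t) = at^4 + bt^3 + ct^2 + dt + e. Substituting each data point gives a linear system:
  e = -1
  a + b + c + d + e = 7
  16a + 8b + 4c + 2d + e = 19
  81a + 27b + 9c + 3d + e = 53
  256a + 64b + 16c + 4d + e = 151
Solving the system yields a = 1, b = -3, c = 4, d = 6, e = -1.
So f(t) = t⁴ - 3t³ + 4t² + 6t - 1.
The coefficient of t^2 is 4.

4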